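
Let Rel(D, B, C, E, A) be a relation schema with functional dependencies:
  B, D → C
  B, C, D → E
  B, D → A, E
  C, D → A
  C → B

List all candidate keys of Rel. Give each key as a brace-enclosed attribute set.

Attributes never on any right-hand side: {D} — every candidate key must contain it.
{B, D} is a candidate key since {B, D}⁺ = {A, B, C, D, E} covers every attribute.
{C, D} is a candidate key since {C, D}⁺ = {A, B, C, D, E} covers every attribute.
No proper subset of any of these is a key, and no other minimal superkey exists.

{B, D}, {C, D}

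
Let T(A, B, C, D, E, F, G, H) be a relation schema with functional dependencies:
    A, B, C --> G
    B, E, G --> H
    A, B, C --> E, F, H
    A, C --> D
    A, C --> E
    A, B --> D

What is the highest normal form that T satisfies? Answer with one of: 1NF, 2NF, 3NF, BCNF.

1NF

Candidate key: {A, B, C}. Prime attributes: {A, B, C}.
B, E, G --> H: {B, E, G}⁺ = {B, E, G, H}, which is not all of the attributes, so the left side is not a superkey — BCNF is violated.
B, E, G --> H has non-prime {H} on the right and a non-superkey on the left, so 3NF fails.
{A, B} is a proper subset of the key {A, B, C}, and {A, B}⁺ contains the non-prime attribute {D} — a partial dependency, so 2NF is violated.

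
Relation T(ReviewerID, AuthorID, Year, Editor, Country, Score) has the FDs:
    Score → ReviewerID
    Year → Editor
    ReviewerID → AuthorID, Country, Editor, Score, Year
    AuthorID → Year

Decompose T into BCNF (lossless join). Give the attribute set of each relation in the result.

Candidate keys of the original relation: {ReviewerID}, {Score}.
{AuthorID, Country, Editor, ReviewerID, Score, Year}: {Year} determines {Editor, Year} here but is not a superkey — split on Year → Editor, giving {Editor, Year} and {AuthorID, Country, ReviewerID, Score, Year}.
{Editor, Year}: every determinant is a superkey — BCNF.
{AuthorID, Country, ReviewerID, Score, Year}: {AuthorID} determines {AuthorID, Year} here but is not a superkey — split on AuthorID → Year, giving {AuthorID, Year} and {AuthorID, Country, ReviewerID, Score}.
{AuthorID, Year}: every determinant is a superkey — BCNF.
{AuthorID, Country, ReviewerID, Score}: every determinant is a superkey — BCNF.

{AuthorID, Country, ReviewerID, Score}; {AuthorID, Year}; {Editor, Year}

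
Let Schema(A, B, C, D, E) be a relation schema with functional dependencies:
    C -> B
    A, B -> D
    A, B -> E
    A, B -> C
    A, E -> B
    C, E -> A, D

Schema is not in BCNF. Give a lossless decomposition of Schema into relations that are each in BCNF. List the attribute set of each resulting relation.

Candidate keys of the original relation: {A, B}, {A, C}, {A, E}, {C, E}.
In {A, B, C, D, E}, {C} is not a superkey ({C}⁺ restricted to this set is {B, C}), so split on C -> B into {B, C} and {A, C, D, E}.
{B, C}: every determinant is a superkey — BCNF.
{A, C, D, E}: every determinant is a superkey — BCNF.

{A, C, D, E}; {B, C}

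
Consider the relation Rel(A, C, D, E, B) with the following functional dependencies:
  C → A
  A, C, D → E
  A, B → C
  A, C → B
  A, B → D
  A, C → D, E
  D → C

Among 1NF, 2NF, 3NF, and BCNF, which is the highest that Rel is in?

Candidate keys: {A, B}, {C}, {D}. Prime attributes: {A, B, C, D}.
The left-hand side of every FD is a superkey, so BCNF is satisfied.

BCNF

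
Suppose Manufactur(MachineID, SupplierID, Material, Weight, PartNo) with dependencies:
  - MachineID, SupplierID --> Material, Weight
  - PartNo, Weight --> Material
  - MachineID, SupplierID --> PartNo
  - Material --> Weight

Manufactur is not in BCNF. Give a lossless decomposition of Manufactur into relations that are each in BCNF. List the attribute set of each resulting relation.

{MachineID, PartNo, SupplierID, Weight}; {Material, PartNo}; {Material, Weight}

Candidate key of the original relation: {MachineID, SupplierID}.
Within {MachineID, Material, PartNo, SupplierID, Weight}: {PartNo, Weight}⁺ ∩ {MachineID, Material, PartNo, SupplierID, Weight} = {Material, PartNo, Weight}, not the whole set, so PartNo, Weight --> Material violates BCNF; decompose into {Material, PartNo, Weight} and {MachineID, PartNo, SupplierID, Weight}.
Within {Material, PartNo, Weight}: {Material}⁺ ∩ {Material, PartNo, Weight} = {Material, Weight}, not the whole set, so Material --> Weight violates BCNF; decompose into {Material, Weight} and {Material, PartNo}.
{Material, Weight} is in BCNF.
{Material, PartNo} is in BCNF.
{MachineID, PartNo, SupplierID, Weight} is in BCNF.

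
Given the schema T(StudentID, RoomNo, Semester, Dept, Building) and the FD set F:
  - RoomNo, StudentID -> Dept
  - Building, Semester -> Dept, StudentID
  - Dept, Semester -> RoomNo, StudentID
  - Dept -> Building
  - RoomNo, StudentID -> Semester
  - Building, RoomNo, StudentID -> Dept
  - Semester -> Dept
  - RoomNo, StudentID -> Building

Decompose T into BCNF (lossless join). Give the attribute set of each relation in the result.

{Building, Dept}; {Dept, RoomNo, Semester, StudentID}

Candidate keys of the original relation: {RoomNo, StudentID}, {Semester}.
In {Building, Dept, RoomNo, Semester, StudentID}, {Dept} is not a superkey ({Dept}⁺ restricted to this set is {Building, Dept}), so split on Dept -> Building into {Building, Dept} and {Dept, RoomNo, Semester, StudentID}.
{Building, Dept}: every determinant is a superkey — BCNF.
{Dept, RoomNo, Semester, StudentID}: every determinant is a superkey — BCNF.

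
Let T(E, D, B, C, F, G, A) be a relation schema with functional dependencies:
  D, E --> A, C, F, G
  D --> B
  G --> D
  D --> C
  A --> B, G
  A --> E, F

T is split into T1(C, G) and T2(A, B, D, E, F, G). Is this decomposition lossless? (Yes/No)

Common attributes: {G}; their closure is {B, C, D, G}.
T1 is contained in that closure, so T1 ∩ T2 --> T1 holds and the join is lossless.

Yes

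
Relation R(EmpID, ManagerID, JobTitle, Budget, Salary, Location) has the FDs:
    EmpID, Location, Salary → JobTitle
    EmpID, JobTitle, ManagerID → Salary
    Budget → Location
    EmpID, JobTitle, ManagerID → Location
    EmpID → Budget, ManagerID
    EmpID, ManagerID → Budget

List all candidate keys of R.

No FD produces {EmpID}, so it must be in every candidate key.
{EmpID, JobTitle} is a candidate key since {EmpID, JobTitle}⁺ = {Budget, EmpID, JobTitle, Location, ManagerID, Salary} covers every attribute.
{EmpID, Salary} is a candidate key since {EmpID, Salary}⁺ = {Budget, EmpID, JobTitle, Location, ManagerID, Salary} covers every attribute.
These are minimal and exhaustive — every other superkey contains one of them.

{EmpID, JobTitle}, {EmpID, Salary}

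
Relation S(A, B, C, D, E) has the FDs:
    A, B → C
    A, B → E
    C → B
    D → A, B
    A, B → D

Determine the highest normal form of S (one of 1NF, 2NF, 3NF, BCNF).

3NF

Candidate keys: {A, B}, {A, C}, {D}. Prime attributes: {A, B, C, D}.
C → B: {C}⁺ = {B, C}, which is not all of the attributes, so the left side is not a superkey — BCNF is violated.
Since {B} ⊆ prime attributes and every other non-superkey FD also has a prime right side, the schema is in 3NF.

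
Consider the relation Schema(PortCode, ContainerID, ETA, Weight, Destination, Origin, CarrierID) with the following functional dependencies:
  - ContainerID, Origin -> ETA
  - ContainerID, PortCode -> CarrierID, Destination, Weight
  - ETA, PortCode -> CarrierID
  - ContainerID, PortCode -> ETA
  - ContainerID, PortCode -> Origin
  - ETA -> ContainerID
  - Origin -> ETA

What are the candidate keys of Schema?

No FD produces {PortCode}, so it must be in every candidate key.
{ContainerID, PortCode}⁺ = {CarrierID, ContainerID, Destination, ETA, Origin, PortCode, Weight}, which is every attribute, so {ContainerID, PortCode} is a candidate key.
{ETA, PortCode}⁺ = {CarrierID, ContainerID, Destination, ETA, Origin, PortCode, Weight}, which is every attribute, so {ETA, PortCode} is a candidate key.
{Origin, PortCode}⁺ = {CarrierID, ContainerID, Destination, ETA, Origin, PortCode, Weight}, which is every attribute, so {Origin, PortCode} is a candidate key.
No proper subset of any of these is a key, and no other minimal superkey exists.

{ContainerID, PortCode}, {ETA, PortCode}, {Origin, PortCode}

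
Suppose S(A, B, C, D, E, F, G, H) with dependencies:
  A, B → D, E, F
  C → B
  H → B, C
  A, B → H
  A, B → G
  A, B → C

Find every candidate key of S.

No FD produces {A}, so it must be in every candidate key.
{A, B}⁺ = {A, B, C, D, E, F, G, H} — all of the relation — so {A, B} is a candidate key.
{A, C}⁺ = {A, B, C, D, E, F, G, H} — all of the relation — so {A, C} is a candidate key.
{A, H}⁺ = {A, B, C, D, E, F, G, H} — all of the relation — so {A, H} is a candidate key.
No proper subset of any of these is a key, and no other minimal superkey exists.

{A, B}, {A, C}, {A, H}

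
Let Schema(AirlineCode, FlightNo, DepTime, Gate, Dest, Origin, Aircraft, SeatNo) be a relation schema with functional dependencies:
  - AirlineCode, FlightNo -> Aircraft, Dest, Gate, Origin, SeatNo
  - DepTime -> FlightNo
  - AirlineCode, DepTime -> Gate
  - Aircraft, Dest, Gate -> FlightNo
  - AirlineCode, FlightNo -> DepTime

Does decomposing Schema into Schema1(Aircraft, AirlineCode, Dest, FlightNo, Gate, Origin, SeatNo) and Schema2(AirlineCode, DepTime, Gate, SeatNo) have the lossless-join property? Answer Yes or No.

No

Common attributes: {AirlineCode, Gate, SeatNo}; their closure is {AirlineCode, Gate, SeatNo}.
Neither Schema1 nor Schema2 is contained in that closure, so the decomposition is lossy.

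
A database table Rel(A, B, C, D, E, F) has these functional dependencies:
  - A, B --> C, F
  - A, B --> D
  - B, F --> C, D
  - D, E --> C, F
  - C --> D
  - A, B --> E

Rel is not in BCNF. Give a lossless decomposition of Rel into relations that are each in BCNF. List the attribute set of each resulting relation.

Candidate key of the original relation: {A, B}.
In {A, B, C, D, E, F}, {B, F} is not a superkey ({B, F}⁺ restricted to this set is {B, C, D, F}), so split on B, F --> C, D into {B, C, D, F} and {A, B, E, F}.
In {B, C, D, F}, {C} is not a superkey ({C}⁺ restricted to this set is {C, D}), so split on C --> D into {C, D} and {B, C, F}.
{C, D}: every determinant is a superkey — BCNF.
{B, C, F}: every determinant is a superkey — BCNF.
{A, B, E, F}: every determinant is a superkey — BCNF.

{A, B, E, F}; {B, C, F}; {C, D}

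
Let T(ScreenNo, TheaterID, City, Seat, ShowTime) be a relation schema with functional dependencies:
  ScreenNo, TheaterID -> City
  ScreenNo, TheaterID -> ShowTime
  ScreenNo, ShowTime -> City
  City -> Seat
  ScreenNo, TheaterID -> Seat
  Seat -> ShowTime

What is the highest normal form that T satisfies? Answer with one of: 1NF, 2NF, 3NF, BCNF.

Candidate key: {ScreenNo, TheaterID}. Prime attributes: {ScreenNo, TheaterID}.
ScreenNo, ShowTime -> City: {ScreenNo, ShowTime}⁺ = {City, ScreenNo, Seat, ShowTime}, which is not all of the attributes, so the left side is not a superkey — BCNF is violated.
Because {City} is non-prime and the left side of ScreenNo, ShowTime -> City is not a superkey, the relation is not in 3NF.
No proper subset of a key has a non-prime attribute in its closure, so there is no partial dependency; 2NF holds.

2NF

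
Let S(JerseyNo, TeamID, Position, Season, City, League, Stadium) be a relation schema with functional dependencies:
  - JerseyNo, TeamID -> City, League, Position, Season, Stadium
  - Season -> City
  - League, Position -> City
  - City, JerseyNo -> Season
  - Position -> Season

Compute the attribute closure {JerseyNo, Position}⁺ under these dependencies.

{City, JerseyNo, Position, Season}

Start with {JerseyNo, Position}.
Position -> Season applies; add {Season} → now {JerseyNo, Position, Season}.
Season -> City applies; add {City} → now {City, JerseyNo, Position, Season}.
No further FD applies.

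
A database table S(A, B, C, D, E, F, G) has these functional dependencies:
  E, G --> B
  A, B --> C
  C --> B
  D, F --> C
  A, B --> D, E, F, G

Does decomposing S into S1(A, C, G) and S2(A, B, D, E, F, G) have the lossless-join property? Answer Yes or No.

No

S1 ∩ S2 = {A, G}; its closure under F is {A, G}.
The closure covers neither S1 nor S2 entirely; the join is not lossless.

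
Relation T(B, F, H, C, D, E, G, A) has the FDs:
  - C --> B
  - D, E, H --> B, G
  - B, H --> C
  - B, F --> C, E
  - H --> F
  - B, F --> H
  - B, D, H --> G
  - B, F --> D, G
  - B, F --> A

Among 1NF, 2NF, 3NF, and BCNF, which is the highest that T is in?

Candidate keys: {B, F}, {B, H}, {C, F}, {C, H}, {D, E, H}. Prime attributes: {B, C, D, E, F, H}.
C --> B breaks BCNF: {C}⁺ = {B, C}, so {C} is not a superkey.
But every attribute on its right side ({B}) is prime, and the same holds for every other non-superkey FD, so 3NF still holds.

3NF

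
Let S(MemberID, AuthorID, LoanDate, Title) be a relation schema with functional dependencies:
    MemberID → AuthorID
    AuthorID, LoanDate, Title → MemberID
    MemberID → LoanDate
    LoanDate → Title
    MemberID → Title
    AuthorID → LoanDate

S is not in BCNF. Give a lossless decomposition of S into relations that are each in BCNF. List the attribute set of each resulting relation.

Candidate keys of the original relation: {AuthorID}, {MemberID}.
{AuthorID, LoanDate, MemberID, Title}: {LoanDate} determines {LoanDate, Title} here but is not a superkey — split on LoanDate → Title, giving {LoanDate, Title} and {AuthorID, LoanDate, MemberID}.
{LoanDate, Title} is in BCNF.
{AuthorID, LoanDate, MemberID} is in BCNF.

{AuthorID, LoanDate, MemberID}; {LoanDate, Title}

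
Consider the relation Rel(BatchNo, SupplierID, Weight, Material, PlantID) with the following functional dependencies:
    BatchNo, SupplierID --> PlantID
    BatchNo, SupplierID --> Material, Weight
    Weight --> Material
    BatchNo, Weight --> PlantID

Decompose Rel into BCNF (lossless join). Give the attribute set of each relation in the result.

Candidate key of the original relation: {BatchNo, SupplierID}.
{BatchNo, Material, PlantID, SupplierID, Weight}: {Weight} determines {Material, Weight} here but is not a superkey — split on Weight --> Material, giving {Material, Weight} and {BatchNo, PlantID, SupplierID, Weight}.
{Material, Weight}: every determinant is a superkey — BCNF.
{BatchNo, PlantID, SupplierID, Weight}: {BatchNo, Weight} determines {BatchNo, PlantID, Weight} here but is not a superkey — split on BatchNo, Weight --> PlantID, giving {BatchNo, PlantID, Weight} and {BatchNo, SupplierID, Weight}.
{BatchNo, PlantID, Weight}: every determinant is a superkey — BCNF.
{BatchNo, SupplierID, Weight}: every determinant is a superkey — BCNF.

{BatchNo, PlantID, Weight}; {BatchNo, SupplierID, Weight}; {Material, Weight}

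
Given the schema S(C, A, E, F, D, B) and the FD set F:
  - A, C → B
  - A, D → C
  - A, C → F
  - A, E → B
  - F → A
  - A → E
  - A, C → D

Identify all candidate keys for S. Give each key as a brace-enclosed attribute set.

{A, C}, {A, D}, {C, F}, {D, F}

Closure of {A, C} is {A, B, C, D, E, F}, the whole schema; {A, C} is a candidate key.
Closure of {A, D} is {A, B, C, D, E, F}, the whole schema; {A, D} is a candidate key.
Closure of {C, F} is {A, B, C, D, E, F}, the whole schema; {C, F} is a candidate key.
Closure of {D, F} is {A, B, C, D, E, F}, the whole schema; {D, F} is a candidate key.
Any other superkey properly contains one of these, so there are no further candidate keys.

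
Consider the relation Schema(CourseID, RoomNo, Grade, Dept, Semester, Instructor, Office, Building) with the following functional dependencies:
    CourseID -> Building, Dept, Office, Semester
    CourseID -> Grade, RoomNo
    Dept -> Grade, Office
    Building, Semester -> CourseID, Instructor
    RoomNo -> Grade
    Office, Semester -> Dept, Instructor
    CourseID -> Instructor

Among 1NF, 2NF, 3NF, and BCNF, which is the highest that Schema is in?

Candidate keys: {Building, Semester}, {CourseID}. Prime attributes: {Building, CourseID, Semester}.
Dept -> Grade, Office breaks BCNF: {Dept}⁺ = {Dept, Grade, Office}, so {Dept} is not a superkey.
Dept -> Grade, Office has non-prime {Grade, Office} on the right and a non-superkey on the left, so 3NF fails.
No proper subset of a key has a non-prime attribute in its closure, so there is no partial dependency; 2NF holds.

2NF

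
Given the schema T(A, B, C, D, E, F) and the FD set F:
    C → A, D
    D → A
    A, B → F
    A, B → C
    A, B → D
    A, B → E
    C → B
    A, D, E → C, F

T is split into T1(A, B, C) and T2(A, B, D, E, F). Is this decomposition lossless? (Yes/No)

Yes

Common attributes: {A, B}; their closure is {A, B, C, D, E, F}.
This includes all of T1, so the common attributes are a superkey of T1 — the join is lossless.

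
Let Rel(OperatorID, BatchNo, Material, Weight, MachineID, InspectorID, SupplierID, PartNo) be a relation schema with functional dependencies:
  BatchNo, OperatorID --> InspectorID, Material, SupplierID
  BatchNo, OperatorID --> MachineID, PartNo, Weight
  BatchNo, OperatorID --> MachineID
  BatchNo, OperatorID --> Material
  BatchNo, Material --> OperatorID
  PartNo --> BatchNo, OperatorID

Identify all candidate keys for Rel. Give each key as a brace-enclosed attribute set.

{PartNo}⁺ = {BatchNo, InspectorID, MachineID, Material, OperatorID, PartNo, SupplierID, Weight}, which is every attribute, so {PartNo} is a candidate key.
{BatchNo, Material}⁺ = {BatchNo, InspectorID, MachineID, Material, OperatorID, PartNo, SupplierID, Weight}, which is every attribute, so {BatchNo, Material} is a candidate key.
{BatchNo, OperatorID}⁺ = {BatchNo, InspectorID, MachineID, Material, OperatorID, PartNo, SupplierID, Weight}, which is every attribute, so {BatchNo, OperatorID} is a candidate key.
These are minimal and exhaustive — every other superkey contains one of them.

{BatchNo, Material}, {BatchNo, OperatorID}, {PartNo}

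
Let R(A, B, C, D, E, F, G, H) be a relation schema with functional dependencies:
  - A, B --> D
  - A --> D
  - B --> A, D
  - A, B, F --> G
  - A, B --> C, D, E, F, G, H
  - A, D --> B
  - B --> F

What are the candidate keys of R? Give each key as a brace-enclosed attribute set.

{A}⁺ = {A, B, C, D, E, F, G, H}, which is every attribute, so {A} is a candidate key.
{B}⁺ = {A, B, C, D, E, F, G, H}, which is every attribute, so {B} is a candidate key.
These are minimal and exhaustive — every other superkey contains one of them.

{A}, {B}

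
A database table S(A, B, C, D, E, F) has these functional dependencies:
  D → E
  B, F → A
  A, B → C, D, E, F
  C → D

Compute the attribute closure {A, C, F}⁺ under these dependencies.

Start with {A, C, F}.
C → D applies; add {D} → now {A, C, D, F}.
D → E applies; add {E} → now {A, C, D, E, F}.
No further FD applies.

{A, C, D, E, F}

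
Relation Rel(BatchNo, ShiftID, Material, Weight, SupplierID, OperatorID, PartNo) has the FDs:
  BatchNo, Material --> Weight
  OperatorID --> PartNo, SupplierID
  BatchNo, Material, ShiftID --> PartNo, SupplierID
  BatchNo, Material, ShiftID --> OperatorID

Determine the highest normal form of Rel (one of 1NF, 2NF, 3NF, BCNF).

1NF

Candidate key: {BatchNo, Material, ShiftID}. Prime attributes: {BatchNo, Material, ShiftID}.
BatchNo, Material --> Weight: {BatchNo, Material}⁺ = {BatchNo, Material, Weight}, which is not all of the attributes, so the left side is not a superkey — BCNF is violated.
BatchNo, Material --> Weight determines the non-prime attribute {Weight} from a non-superkey — 3NF is violated.
The proper key subset {BatchNo, Material} of {BatchNo, Material, ShiftID} determines non-prime {Weight}, so the relation is not even in 2NF.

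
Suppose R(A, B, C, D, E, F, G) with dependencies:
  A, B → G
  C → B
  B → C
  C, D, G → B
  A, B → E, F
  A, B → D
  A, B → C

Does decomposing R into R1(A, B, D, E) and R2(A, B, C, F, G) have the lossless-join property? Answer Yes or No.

The shared attributes are {A, B} and {A, B}⁺ = {A, B, C, D, E, F, G}.
Since R1 ⊆ {A, B, C, D, E, F, G}, the intersection is a superkey of R1; the decomposition is lossless.

Yes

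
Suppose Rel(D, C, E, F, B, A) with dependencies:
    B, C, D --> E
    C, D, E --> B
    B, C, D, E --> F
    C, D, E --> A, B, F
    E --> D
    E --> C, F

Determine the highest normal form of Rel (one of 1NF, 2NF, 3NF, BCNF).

Candidate keys: {B, C, D}, {E}. Prime attributes: {B, C, D, E}.
Each dependency's left side is a superkey — BCNF holds.

BCNF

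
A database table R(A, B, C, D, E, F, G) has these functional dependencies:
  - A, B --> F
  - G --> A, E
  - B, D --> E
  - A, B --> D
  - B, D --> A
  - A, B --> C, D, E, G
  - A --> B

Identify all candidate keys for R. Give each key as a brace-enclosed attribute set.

{A}⁺ = {A, B, C, D, E, F, G}, which is every attribute, so {A} is a candidate key.
{G}⁺ = {A, B, C, D, E, F, G}, which is every attribute, so {G} is a candidate key.
{B, D}⁺ = {A, B, C, D, E, F, G}, which is every attribute, so {B, D} is a candidate key.
No proper subset of any of these is a key, and no other minimal superkey exists.

{A}, {B, D}, {G}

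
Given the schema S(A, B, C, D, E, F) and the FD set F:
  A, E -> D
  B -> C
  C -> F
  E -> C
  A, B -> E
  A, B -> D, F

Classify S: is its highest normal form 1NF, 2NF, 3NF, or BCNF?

1NF

Candidate key: {A, B}. Prime attributes: {A, B}.
For A, E -> D we have {A, E}⁺ = {A, C, D, E, F}; {A, E} is not a superkey, so BCNF fails.
Because {D} is non-prime and the left side of A, E -> D is not a superkey, the relation is not in 3NF.
Since {B} ⊂ {A, B} and {B}⁺ ⊇ {C, F} with {C, F} non-prime, there is a partial dependency; 2NF fails.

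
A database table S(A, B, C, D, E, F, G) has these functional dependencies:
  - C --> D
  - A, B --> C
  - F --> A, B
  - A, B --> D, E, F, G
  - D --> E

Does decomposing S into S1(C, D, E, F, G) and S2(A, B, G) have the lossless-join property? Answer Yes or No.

Common attributes: {G}; their closure is {G}.
Neither S1 nor S2 is contained in that closure, so the decomposition is lossy.

No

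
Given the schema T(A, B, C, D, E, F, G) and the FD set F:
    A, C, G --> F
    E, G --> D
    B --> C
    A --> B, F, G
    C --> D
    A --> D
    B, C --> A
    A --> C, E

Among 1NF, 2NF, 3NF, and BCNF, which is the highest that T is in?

2NF

Candidate keys: {A}, {B}. Prime attributes: {A, B}.
E, G --> D breaks BCNF: {E, G}⁺ = {D, E, G}, so {E, G} is not a superkey.
Because {D} is non-prime and the left side of E, G --> D is not a superkey, the relation is not in 3NF.
With only single-attribute keys there can be no partial dependency, so 2NF holds.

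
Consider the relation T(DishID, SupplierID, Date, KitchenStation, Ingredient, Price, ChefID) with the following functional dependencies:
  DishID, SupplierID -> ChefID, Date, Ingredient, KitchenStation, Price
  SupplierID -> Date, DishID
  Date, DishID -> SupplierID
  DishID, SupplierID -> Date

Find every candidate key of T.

{SupplierID}⁺ = {ChefID, Date, DishID, Ingredient, KitchenStation, Price, SupplierID} — all of the relation — so {SupplierID} is a candidate key.
{Date, DishID}⁺ = {ChefID, Date, DishID, Ingredient, KitchenStation, Price, SupplierID} — all of the relation — so {Date, DishID} is a candidate key.
Any other superkey properly contains one of these, so there are no further candidate keys.

{Date, DishID}, {SupplierID}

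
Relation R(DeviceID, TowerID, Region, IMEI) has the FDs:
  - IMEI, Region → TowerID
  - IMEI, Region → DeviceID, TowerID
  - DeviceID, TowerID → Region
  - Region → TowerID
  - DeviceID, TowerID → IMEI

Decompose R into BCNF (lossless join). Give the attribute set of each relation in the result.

{DeviceID, IMEI, Region}; {Region, TowerID}

Candidate keys of the original relation: {DeviceID, Region}, {DeviceID, TowerID}, {IMEI, Region}.
{DeviceID, IMEI, Region, TowerID}: {Region} determines {Region, TowerID} here but is not a superkey — split on Region → TowerID, giving {Region, TowerID} and {DeviceID, IMEI, Region}.
{Region, TowerID} has no BCNF violation.
{DeviceID, IMEI, Region} has no BCNF violation.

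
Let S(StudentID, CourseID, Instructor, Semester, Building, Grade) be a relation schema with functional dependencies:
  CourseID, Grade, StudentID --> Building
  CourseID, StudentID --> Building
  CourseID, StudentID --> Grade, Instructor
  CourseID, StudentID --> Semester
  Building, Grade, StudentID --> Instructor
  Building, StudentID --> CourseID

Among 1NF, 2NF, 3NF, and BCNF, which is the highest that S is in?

BCNF

Candidate keys: {Building, StudentID}, {CourseID, StudentID}. Prime attributes: {Building, CourseID, StudentID}.
Every FD has a superkey on the left, so the relation is in BCNF.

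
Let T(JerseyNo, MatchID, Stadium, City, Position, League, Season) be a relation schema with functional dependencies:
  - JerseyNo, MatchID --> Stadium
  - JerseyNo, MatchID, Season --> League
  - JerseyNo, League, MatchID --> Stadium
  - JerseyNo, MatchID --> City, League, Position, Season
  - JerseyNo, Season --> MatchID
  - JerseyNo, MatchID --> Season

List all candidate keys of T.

{JerseyNo, MatchID}, {JerseyNo, Season}

No FD produces {JerseyNo}, so it must be in every candidate key.
{JerseyNo, MatchID}⁺ = {City, JerseyNo, League, MatchID, Position, Season, Stadium}, which is every attribute, so {JerseyNo, MatchID} is a candidate key.
{JerseyNo, Season}⁺ = {City, JerseyNo, League, MatchID, Position, Season, Stadium}, which is every attribute, so {JerseyNo, Season} is a candidate key.
Any other superkey properly contains one of these, so there are no further candidate keys.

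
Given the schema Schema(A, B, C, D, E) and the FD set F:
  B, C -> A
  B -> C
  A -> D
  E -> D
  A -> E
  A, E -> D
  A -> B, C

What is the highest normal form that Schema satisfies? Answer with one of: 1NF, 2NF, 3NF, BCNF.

2NF

Candidate keys: {A}, {B}. Prime attributes: {A, B}.
E -> D: {E}⁺ = {D, E}, which is not all of the attributes, so the left side is not a superkey — BCNF is violated.
E -> D determines the non-prime attribute {D} from a non-superkey — 3NF is violated.
All keys have size 1, which rules out partial dependencies — 2NF is satisfied.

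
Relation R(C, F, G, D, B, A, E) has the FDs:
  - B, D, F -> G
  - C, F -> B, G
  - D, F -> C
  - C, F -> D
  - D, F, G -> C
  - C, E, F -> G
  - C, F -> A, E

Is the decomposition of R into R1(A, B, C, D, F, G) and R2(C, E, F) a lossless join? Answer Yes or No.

Yes

The shared attributes are {C, F} and {C, F}⁺ = {A, B, C, D, E, F, G}.
This includes all of R1, so the common attributes are a superkey of R1 — the join is lossless.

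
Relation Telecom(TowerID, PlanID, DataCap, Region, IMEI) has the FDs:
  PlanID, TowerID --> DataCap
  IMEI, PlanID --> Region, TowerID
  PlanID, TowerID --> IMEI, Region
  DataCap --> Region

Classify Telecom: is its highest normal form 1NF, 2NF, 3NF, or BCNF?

2NF

Candidate keys: {IMEI, PlanID}, {PlanID, TowerID}. Prime attributes: {IMEI, PlanID, TowerID}.
DataCap --> Region: {DataCap}⁺ = {DataCap, Region}, which is not all of the attributes, so the left side is not a superkey — BCNF is violated.
DataCap --> Region has non-prime {Region} on the right and a non-superkey on the left, so 3NF fails.
No non-prime attribute depends on a proper subset of any candidate key, so 2NF holds.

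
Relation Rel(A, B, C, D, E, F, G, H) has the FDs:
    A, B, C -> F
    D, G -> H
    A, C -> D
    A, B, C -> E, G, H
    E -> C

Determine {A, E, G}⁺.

{A, C, D, E, G, H}

Start with {A, E, G}.
E -> C applies; add {C} → now {A, C, E, G}.
A, C -> D applies; add {D} → now {A, C, D, E, G}.
D, G -> H applies; add {H} → now {A, C, D, E, G, H}.
No further FD applies.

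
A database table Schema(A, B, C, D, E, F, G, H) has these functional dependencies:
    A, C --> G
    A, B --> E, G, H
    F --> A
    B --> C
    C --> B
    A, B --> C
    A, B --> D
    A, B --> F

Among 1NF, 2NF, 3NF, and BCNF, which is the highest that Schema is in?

3NF

Candidate keys: {A, B}, {A, C}, {B, F}, {C, F}. Prime attributes: {A, B, C, F}.
For F --> A we have {F}⁺ = {A, F}; {F} is not a superkey, so BCNF fails.
Its right-hand attributes {A} are all prime, as are those of every other non-superkey FD — the relation is in 3NF.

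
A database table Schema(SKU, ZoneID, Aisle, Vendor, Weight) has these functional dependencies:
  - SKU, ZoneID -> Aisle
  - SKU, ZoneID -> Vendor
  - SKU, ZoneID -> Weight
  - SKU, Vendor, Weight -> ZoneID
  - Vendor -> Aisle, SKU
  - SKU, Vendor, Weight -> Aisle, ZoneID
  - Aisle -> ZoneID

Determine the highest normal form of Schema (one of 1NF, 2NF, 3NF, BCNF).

3NF

Candidate keys: {Aisle, SKU}, {SKU, ZoneID}, {Vendor}. Prime attributes: {Aisle, SKU, Vendor, ZoneID}.
For Aisle -> ZoneID we have {Aisle}⁺ = {Aisle, ZoneID}; {Aisle} is not a superkey, so BCNF fails.
But every attribute on its right side ({ZoneID}) is prime, and the same holds for every other non-superkey FD, so 3NF still holds.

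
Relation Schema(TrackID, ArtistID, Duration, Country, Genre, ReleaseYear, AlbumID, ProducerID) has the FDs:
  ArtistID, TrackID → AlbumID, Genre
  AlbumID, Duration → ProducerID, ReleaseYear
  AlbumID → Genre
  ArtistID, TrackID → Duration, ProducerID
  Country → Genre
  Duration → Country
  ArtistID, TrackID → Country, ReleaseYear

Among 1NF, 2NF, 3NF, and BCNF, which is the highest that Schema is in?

Candidate key: {ArtistID, TrackID}. Prime attributes: {ArtistID, TrackID}.
AlbumID, Duration → ProducerID, ReleaseYear: {AlbumID, Duration}⁺ = {AlbumID, Country, Duration, Genre, ProducerID, ReleaseYear}, which is not all of the attributes, so the left side is not a superkey — BCNF is violated.
Because {ProducerID, ReleaseYear} are non-prime and the left side of AlbumID, Duration → ProducerID, ReleaseYear is not a superkey, the relation is not in 3NF.
No non-prime attribute depends on a proper subset of any candidate key, so 2NF holds.

2NF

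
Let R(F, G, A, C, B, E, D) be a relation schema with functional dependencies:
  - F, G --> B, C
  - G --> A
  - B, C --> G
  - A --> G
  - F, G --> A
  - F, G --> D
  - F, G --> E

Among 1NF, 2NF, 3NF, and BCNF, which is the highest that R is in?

3NF

Candidate keys: {A, F}, {B, C, F}, {F, G}. Prime attributes: {A, B, C, F, G}.
G --> A: {G}⁺ = {A, G}, which is not all of the attributes, so the left side is not a superkey — BCNF is violated.
Since {A} ⊆ prime attributes and every other non-superkey FD also has a prime right side, the schema is in 3NF.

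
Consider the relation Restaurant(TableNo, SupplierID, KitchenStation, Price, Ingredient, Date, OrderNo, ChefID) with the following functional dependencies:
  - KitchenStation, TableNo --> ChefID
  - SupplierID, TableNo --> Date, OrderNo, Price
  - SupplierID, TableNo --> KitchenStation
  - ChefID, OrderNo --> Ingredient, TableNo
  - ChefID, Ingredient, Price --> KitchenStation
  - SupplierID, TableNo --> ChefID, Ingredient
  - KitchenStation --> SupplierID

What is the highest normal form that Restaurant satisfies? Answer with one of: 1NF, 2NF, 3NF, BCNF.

3NF

Candidate keys: {ChefID, Ingredient, Price, TableNo}, {ChefID, KitchenStation, OrderNo}, {ChefID, OrderNo, Price}, {ChefID, OrderNo, SupplierID}, {KitchenStation, TableNo}, {SupplierID, TableNo}. Prime attributes: {ChefID, Ingredient, KitchenStation, OrderNo, Price, SupplierID, TableNo}.
ChefID, OrderNo --> Ingredient, TableNo: {ChefID, OrderNo}⁺ = {ChefID, Ingredient, OrderNo, TableNo}, which is not all of the attributes, so the left side is not a superkey — BCNF is violated.
Since {Ingredient, TableNo} ⊆ prime attributes and every other non-superkey FD also has a prime right side, the schema is in 3NF.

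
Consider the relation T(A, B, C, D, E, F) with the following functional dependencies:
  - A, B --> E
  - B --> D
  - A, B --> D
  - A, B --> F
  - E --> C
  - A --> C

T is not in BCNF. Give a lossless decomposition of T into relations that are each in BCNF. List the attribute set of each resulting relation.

{A, B, E, F}; {B, D}; {C, E}

Candidate key of the original relation: {A, B}.
In {A, B, C, D, E, F}, {B} is not a superkey ({B}⁺ restricted to this set is {B, D}), so split on B --> D into {B, D} and {A, B, C, E, F}.
{B, D}: every determinant is a superkey — BCNF.
In {A, B, C, E, F}, {E} is not a superkey ({E}⁺ restricted to this set is {C, E}), so split on E --> C into {C, E} and {A, B, E, F}.
{C, E}: every determinant is a superkey — BCNF.
{A, B, E, F}: every determinant is a superkey — BCNF.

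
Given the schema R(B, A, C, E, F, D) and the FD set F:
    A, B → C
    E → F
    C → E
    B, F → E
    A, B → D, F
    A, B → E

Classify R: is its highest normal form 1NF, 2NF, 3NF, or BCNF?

2NF

Candidate key: {A, B}. Prime attributes: {A, B}.
E → F breaks BCNF: {E}⁺ = {E, F}, so {E} is not a superkey.
Because {F} is non-prime and the left side of E → F is not a superkey, the relation is not in 3NF.
Checking every proper subset of each key, none determines a non-prime attribute — 2NF is satisfied.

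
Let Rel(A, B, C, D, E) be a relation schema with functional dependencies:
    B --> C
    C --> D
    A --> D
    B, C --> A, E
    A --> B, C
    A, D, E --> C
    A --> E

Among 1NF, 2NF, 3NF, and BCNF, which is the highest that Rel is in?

Candidate keys: {A}, {B}. Prime attributes: {A, B}.
C --> D: {C}⁺ = {C, D}, which is not all of the attributes, so the left side is not a superkey — BCNF is violated.
Because {D} is non-prime and the left side of C --> D is not a superkey, the relation is not in 3NF.
All keys have size 1, which rules out partial dependencies — 2NF is satisfied.

2NF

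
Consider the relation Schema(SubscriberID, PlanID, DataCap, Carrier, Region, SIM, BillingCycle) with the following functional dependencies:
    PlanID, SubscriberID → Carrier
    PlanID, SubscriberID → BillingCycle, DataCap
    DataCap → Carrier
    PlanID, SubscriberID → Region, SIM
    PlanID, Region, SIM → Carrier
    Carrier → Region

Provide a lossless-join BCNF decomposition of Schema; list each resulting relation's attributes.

{BillingCycle, DataCap, PlanID, SIM, SubscriberID}; {Carrier, DataCap}; {Carrier, Region}

Candidate key of the original relation: {PlanID, SubscriberID}.
{BillingCycle, Carrier, DataCap, PlanID, Region, SIM, SubscriberID}: {DataCap} determines {Carrier, DataCap, Region} here but is not a superkey — split on DataCap → Carrier, Region, giving {Carrier, DataCap, Region} and {BillingCycle, DataCap, PlanID, SIM, SubscriberID}.
{Carrier, DataCap, Region}: {Carrier} determines {Carrier, Region} here but is not a superkey — split on Carrier → Region, giving {Carrier, Region} and {Carrier, DataCap}.
{Carrier, Region} has no BCNF violation.
{Carrier, DataCap} has no BCNF violation.
{BillingCycle, DataCap, PlanID, SIM, SubscriberID} has no BCNF violation.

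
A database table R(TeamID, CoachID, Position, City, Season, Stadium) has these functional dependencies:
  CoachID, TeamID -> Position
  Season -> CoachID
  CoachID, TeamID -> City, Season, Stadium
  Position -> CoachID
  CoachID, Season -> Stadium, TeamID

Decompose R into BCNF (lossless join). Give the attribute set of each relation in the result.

Candidate keys of the original relation: {CoachID, TeamID}, {Position, TeamID}, {Season}.
In {City, CoachID, Position, Season, Stadium, TeamID}, {Position} is not a superkey ({Position}⁺ restricted to this set is {CoachID, Position}), so split on Position -> CoachID into {CoachID, Position} and {City, Position, Season, Stadium, TeamID}.
{CoachID, Position} has no BCNF violation.
{City, Position, Season, Stadium, TeamID} has no BCNF violation.

{City, Position, Season, Stadium, TeamID}; {CoachID, Position}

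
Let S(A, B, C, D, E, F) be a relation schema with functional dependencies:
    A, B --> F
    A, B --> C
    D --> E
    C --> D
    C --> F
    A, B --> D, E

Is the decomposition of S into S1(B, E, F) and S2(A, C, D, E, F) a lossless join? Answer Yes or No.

No

S1 ∩ S2 = {E, F}; its closure under F is {E, F}.
S1 ⊄ {E, F} and S2 ⊄ {E, F}, so the split is lossy.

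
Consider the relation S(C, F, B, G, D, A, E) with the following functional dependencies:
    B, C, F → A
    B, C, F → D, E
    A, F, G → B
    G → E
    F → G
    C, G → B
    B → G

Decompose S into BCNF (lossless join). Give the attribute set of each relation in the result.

Candidate key of the original relation: {C, F}.
In {A, B, C, D, E, F, G}, {A, F, G} is not a superkey ({A, F, G}⁺ restricted to this set is {A, B, E, F, G}), so split on A, F, G → B, E into {A, B, E, F, G} and {A, C, D, F, G}.
In {A, B, E, F, G}, {G} is not a superkey ({G}⁺ restricted to this set is {E, G}), so split on G → E into {E, G} and {A, B, F, G}.
{E, G}: every determinant is a superkey — BCNF.
In {A, B, F, G}, {F} is not a superkey ({F}⁺ restricted to this set is {F, G}), so split on F → G into {F, G} and {A, B, F}.
{F, G}: every determinant is a superkey — BCNF.
{A, B, F}: every determinant is a superkey — BCNF.
In {A, C, D, F, G}, {F} is not a superkey ({F}⁺ restricted to this set is {F, G}), so split on F → G into {F, G} and {A, C, D, F}.
{F, G}: every determinant is a superkey — BCNF.
{A, C, D, F}: every determinant is a superkey — BCNF.

{A, B, F}; {A, C, D, F}; {E, G}; {F, G}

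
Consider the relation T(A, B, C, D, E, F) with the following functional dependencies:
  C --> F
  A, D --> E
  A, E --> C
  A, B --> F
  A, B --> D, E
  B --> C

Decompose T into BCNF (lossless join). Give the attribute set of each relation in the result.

{A, B, D}; {A, C, E}; {A, D, E}; {C, F}

Candidate key of the original relation: {A, B}.
Within {A, B, C, D, E, F}: {C}⁺ ∩ {A, B, C, D, E, F} = {C, F}, not the whole set, so C --> F violates BCNF; decompose into {C, F} and {A, B, C, D, E}.
{C, F}: every determinant is a superkey — BCNF.
Within {A, B, C, D, E}: {A, D}⁺ ∩ {A, B, C, D, E} = {A, C, D, E}, not the whole set, so A, D --> C, E violates BCNF; decompose into {A, C, D, E} and {A, B, D}.
Within {A, C, D, E}: {A, E}⁺ ∩ {A, C, D, E} = {A, C, E}, not the whole set, so A, E --> C violates BCNF; decompose into {A, C, E} and {A, D, E}.
{A, C, E}: every determinant is a superkey — BCNF.
{A, D, E}: every determinant is a superkey — BCNF.
{A, B, D}: every determinant is a superkey — BCNF.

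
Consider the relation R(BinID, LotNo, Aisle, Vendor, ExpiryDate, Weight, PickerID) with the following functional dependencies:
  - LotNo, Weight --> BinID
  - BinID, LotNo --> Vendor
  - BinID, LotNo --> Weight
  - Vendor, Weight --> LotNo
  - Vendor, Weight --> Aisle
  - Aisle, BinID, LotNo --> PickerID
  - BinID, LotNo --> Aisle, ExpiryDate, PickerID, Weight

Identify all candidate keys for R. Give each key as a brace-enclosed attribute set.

{BinID, LotNo}, {LotNo, Weight}, {Vendor, Weight}

Closure of {BinID, LotNo} is {Aisle, BinID, ExpiryDate, LotNo, PickerID, Vendor, Weight}, the whole schema; {BinID, LotNo} is a candidate key.
Closure of {LotNo, Weight} is {Aisle, BinID, ExpiryDate, LotNo, PickerID, Vendor, Weight}, the whole schema; {LotNo, Weight} is a candidate key.
Closure of {Vendor, Weight} is {Aisle, BinID, ExpiryDate, LotNo, PickerID, Vendor, Weight}, the whole schema; {Vendor, Weight} is a candidate key.
No proper subset of any of these is a key, and no other minimal superkey exists.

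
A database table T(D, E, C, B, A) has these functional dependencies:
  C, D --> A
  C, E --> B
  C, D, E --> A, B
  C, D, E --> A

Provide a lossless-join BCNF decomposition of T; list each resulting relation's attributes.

Candidate key of the original relation: {C, D, E}.
{A, B, C, D, E}: {C, D} determines {A, C, D} here but is not a superkey — split on C, D --> A, giving {A, C, D} and {B, C, D, E}.
{A, C, D}: every determinant is a superkey — BCNF.
{B, C, D, E}: {C, E} determines {B, C, E} here but is not a superkey — split on C, E --> B, giving {B, C, E} and {C, D, E}.
{B, C, E}: every determinant is a superkey — BCNF.
{C, D, E}: every determinant is a superkey — BCNF.

{A, C, D}; {B, C, E}; {C, D, E}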